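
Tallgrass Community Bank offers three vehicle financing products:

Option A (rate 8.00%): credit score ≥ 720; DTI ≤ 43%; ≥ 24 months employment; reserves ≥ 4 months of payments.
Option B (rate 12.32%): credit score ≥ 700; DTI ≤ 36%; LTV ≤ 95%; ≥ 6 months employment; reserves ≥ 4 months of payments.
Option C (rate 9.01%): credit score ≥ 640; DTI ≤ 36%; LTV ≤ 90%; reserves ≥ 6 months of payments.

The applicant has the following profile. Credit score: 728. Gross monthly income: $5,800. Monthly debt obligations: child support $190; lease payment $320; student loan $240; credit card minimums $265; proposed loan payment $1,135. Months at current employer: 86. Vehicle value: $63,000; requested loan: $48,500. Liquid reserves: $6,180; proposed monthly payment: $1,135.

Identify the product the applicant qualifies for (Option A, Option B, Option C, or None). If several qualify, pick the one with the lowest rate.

Option A

Total debts = (190 + 320 + 240 + 265 + 1,135) = 2,150; DTI = 2,150/5,800 = 37.1%.
LTV = 48,500/63,000 = 77%.
Reserves = 6,180/1,135 = 5.4 months.
Option A: score 728 ≥ 720; DTI 37.1% ≤ 43%; employment 86 ≥ 24 mo; reserves 5.4 ≥ 4 mo → qualifies.
Option B: score 728 ≥ 700; DTI 37.1% > 36%; LTV 77% ≤ 95%; employment 86 ≥ 6 mo; reserves 5.4 ≥ 4 mo → does not qualify.
Option C: score 728 ≥ 640; DTI 37.1% > 36%; LTV 77% ≤ 90%; reserves 5.4 < 6 mo → does not qualify.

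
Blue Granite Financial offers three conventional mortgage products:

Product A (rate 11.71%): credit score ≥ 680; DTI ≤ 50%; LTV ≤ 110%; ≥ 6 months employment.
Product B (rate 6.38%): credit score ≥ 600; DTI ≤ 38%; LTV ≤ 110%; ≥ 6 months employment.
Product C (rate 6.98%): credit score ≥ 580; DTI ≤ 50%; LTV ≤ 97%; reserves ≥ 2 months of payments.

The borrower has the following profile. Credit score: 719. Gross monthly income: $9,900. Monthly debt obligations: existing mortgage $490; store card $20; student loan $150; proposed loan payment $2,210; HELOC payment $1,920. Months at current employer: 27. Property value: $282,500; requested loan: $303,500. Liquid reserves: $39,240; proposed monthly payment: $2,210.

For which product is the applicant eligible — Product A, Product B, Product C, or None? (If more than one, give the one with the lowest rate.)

Total debts = (490 + 20 + 150 + 2,210 + 1,920) = 4,790; DTI = 4,790/9,900 = 48.4%.
LTV = 303,500/282,500 = 107.4%.
Reserves = 39,240/2,210 = 17.8 months.
Product A: score 719 ≥ 680; DTI 48.4% ≤ 50%; LTV 107.4% ≤ 110%; employment 27 ≥ 6 mo → qualifies.
Product B: score 719 ≥ 600; DTI 48.4% > 38%; LTV 107.4% ≤ 110%; employment 27 ≥ 6 mo → does not qualify.
Product C: score 719 ≥ 580; DTI 48.4% ≤ 50%; LTV 107.4% > 97%; reserves 17.8 ≥ 2 mo → does not qualify.

Product A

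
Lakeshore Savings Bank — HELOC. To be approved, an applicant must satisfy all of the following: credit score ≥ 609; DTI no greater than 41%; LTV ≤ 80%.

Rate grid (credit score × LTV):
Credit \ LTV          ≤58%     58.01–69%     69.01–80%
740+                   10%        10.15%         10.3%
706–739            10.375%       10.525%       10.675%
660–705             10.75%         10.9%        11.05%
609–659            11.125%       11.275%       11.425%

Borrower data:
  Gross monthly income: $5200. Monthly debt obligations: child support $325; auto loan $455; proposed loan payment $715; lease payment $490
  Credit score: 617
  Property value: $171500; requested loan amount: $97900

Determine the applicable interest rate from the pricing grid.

11.125%

Credit score 617 ≥ 609; Total monthly debts = (325 + 455 + 715 + 490) = 1,985. DTI = 1,985/5,200 = 38.2% ≤ 41%
Loan-to-value = 97,900/171,500 = 57.1% — pass (80% max)
Row: 617 falls in 609–659. Column: 57.1% falls in ≤58%. Rate = 11.125%.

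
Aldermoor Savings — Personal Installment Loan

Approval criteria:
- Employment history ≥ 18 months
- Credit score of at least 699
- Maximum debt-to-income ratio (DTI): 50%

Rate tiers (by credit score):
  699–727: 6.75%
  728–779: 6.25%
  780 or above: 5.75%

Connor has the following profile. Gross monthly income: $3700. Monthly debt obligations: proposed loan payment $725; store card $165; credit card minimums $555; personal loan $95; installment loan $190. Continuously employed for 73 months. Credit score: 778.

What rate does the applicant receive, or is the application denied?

Approved at 6.25%

Credit score 778 ≥ 699 (meets minimum)
Total monthly debts = (725 + 165 + 555 + 95 + 190) = 1,730. DTI = 1,730/3,700 = 46.8% ≤ 50%
Employment 73 ≥ 18 months
All requirements met. Score 778 falls in the 728–779 tier → 6.25%.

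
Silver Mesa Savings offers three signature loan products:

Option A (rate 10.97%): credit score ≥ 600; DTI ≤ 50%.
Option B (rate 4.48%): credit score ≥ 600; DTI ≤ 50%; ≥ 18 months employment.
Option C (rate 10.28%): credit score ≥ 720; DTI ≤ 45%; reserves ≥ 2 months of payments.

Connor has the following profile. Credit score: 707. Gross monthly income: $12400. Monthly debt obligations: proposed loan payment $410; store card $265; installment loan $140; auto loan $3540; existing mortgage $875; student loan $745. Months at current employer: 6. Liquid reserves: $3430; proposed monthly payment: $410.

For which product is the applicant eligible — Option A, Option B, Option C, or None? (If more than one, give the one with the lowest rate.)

Total debts = (410 + 265 + 140 + 3,540 + 875 + 745) = 5,975; DTI = 5,975/12,400 = 48.2%.
Reserves = 3,430/410 = 8.4 months.
Option A: score 707 ≥ 600; DTI 48.2% ≤ 50% → qualifies.
Option B: score 707 ≥ 600; DTI 48.2% ≤ 50%; employment 6 < 18 mo → does not qualify.
Option C: score 707 < 720; DTI 48.2% > 45%; reserves 8.4 ≥ 2 mo → does not qualify.

Option A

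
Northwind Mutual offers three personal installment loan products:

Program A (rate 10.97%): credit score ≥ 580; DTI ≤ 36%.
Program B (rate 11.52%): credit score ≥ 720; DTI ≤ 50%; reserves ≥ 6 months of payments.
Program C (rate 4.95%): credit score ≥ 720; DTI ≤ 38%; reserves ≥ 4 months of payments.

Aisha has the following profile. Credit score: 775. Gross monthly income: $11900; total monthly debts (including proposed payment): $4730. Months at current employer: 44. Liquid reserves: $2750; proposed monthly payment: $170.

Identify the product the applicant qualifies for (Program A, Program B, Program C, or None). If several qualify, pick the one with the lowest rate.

DTI = 4,730/11,900 = 39.7%.
Reserves = 2,750/170 = 16.2 months.
Program A: score 775 ≥ 580; DTI 39.7% > 36% → does not qualify.
Program B: score 775 ≥ 720; DTI 39.7% ≤ 50%; reserves 16.2 ≥ 6 mo → qualifies.
Program C: score 775 ≥ 720; DTI 39.7% > 38%; reserves 16.2 ≥ 4 mo → does not qualify.

Program B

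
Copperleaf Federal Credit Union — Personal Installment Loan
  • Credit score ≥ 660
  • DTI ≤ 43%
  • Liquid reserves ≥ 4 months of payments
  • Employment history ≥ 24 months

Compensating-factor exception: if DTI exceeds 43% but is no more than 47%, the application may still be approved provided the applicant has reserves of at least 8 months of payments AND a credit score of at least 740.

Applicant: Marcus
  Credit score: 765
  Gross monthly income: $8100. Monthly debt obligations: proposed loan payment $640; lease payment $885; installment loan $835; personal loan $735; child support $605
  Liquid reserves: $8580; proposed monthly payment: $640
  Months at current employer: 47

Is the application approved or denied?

Approved

Credit score 765 ≥ 660 (meets base)
Total debts = (640 + 885 + 835 + 735 + 605) = 3,700. DTI = 3,700/8,100 = 45.7% > 43% — standard DTI limit exceeded.
Liquid reserves cover 8,580/640 = 13.4 months — ≥ 4 required
Employment 47 ≥ 24 months
DTI 45.7% is within the 43%–47% exception band; checking compensating factors.
Reserves 13.4 ≥ 8 months; credit score 765 ≥ 740.
Both compensating conditions met → exception applies.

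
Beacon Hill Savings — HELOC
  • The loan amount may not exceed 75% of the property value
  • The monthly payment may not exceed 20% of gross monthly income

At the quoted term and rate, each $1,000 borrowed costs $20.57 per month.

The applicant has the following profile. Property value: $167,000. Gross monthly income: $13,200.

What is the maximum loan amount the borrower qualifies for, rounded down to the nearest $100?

Payment cap: 20% × $13,200 = $2,640/month.
At $20.57 per $1,000, that supports 2,640/20.57 × 1,000 ≈ $128,342 → $128,300.
LTV cap: 75% × $167,000 = $125,250 → $125,200.
Binding constraint: loan-to-value.

$125,200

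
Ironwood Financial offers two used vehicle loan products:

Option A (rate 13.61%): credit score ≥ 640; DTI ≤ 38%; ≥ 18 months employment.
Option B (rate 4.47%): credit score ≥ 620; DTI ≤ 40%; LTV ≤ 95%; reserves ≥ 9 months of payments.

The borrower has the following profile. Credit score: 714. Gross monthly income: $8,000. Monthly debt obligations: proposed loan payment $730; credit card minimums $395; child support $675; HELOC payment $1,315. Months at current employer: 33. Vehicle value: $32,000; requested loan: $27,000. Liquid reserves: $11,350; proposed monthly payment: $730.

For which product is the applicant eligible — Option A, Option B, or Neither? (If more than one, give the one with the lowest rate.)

Total debts = (730 + 395 + 675 + 1,315) = 3,115; DTI = 3,115/8,000 = 38.9%.
LTV = 27,000/32,000 = 84.4%.
Reserves = 11,350/730 = 15.5 months.
Option A: score 714 ≥ 640; DTI 38.9% > 38%; employment 33 ≥ 18 mo → does not qualify.
Option B: score 714 ≥ 620; DTI 38.9% ≤ 40%; LTV 84.4% ≤ 95%; reserves 15.5 ≥ 9 mo → qualifies.

Option B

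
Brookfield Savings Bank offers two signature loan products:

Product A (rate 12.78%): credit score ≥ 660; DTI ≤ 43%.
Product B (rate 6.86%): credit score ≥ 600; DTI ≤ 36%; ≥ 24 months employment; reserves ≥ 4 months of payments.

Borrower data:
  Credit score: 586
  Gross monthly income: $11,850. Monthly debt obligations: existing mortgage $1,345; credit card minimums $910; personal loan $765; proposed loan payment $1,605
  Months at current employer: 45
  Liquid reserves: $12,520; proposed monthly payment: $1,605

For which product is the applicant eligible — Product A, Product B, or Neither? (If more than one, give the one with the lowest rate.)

Neither

Total debts = (1,345 + 910 + 765 + 1,605) = 4,625; DTI = 4,625/11,850 = 39%.
Reserves = 12,520/1,605 = 7.8 months.
Product A: score 586 < 660; DTI 39% ≤ 43% → does not qualify.
Product B: score 586 < 600; DTI 39% > 36%; employment 45 ≥ 24 mo; reserves 7.8 ≥ 4 mo → does not qualify.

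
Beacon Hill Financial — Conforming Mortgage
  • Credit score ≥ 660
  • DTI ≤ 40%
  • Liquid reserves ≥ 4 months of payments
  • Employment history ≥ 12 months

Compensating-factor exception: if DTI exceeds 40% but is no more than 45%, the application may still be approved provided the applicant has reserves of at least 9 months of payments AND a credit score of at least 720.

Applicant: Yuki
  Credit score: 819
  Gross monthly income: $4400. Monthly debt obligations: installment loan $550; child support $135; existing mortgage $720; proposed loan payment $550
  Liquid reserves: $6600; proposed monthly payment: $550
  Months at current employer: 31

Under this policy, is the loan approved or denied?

Credit score 819 ≥ 660 (meets base)
Total debts = (550 + 135 + 720 + 550) = 1,955. DTI = 1,955/4,400 = 44.4% > 40% — standard DTI limit exceeded.
Reserves = 6,600/550 = 12.0 months ≥ 4
Employment 31 ≥ 12 months
44.4% falls in the override range (40%–45%), so the compensating-factor test applies.
Reserves 12.0 ≥ 9 months; credit score 819 ≥ 720.
Both override conditions satisfied; DTI exception granted.

Approved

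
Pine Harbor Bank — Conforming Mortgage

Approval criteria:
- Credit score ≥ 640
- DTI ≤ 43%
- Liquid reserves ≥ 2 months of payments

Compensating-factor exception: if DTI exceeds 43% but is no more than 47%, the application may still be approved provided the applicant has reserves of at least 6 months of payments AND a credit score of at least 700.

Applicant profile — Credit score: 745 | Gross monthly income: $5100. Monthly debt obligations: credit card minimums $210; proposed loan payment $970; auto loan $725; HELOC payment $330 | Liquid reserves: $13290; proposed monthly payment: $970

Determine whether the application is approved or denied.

Approved

Credit score 745 ≥ 640 (meets base)
Total debts = (210 + 970 + 725 + 330) = 2,235. DTI: 2,235 ÷ 5,100 = 43.8%, over the 43% base limit.
Reserves: 13,290 ÷ 970 = 13.7 months (meets 2-month minimum)
DTI 43.8% is within the 43%–47% exception band; checking compensating factors.
Override check — reserves: 13.7 mo (ok); score: 745 (ok).
Both compensating conditions met → exception applies.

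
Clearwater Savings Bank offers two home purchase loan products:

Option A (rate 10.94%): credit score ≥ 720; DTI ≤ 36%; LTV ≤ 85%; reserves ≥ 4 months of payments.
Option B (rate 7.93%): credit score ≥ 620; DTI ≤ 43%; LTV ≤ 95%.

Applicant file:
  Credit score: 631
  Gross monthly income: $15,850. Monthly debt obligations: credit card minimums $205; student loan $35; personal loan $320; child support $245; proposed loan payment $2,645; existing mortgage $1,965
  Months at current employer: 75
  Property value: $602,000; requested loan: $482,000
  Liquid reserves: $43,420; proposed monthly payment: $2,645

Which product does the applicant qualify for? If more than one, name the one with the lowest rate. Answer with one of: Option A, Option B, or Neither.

Total debts = (205 + 35 + 320 + 245 + 2,645 + 1,965) = 5,415; DTI = 5,415/15,850 = 34.2%.
LTV = 482,000/602,000 = 80.1%.
Reserves = 43,420/2,645 = 16.4 months.
Option A: score 631 < 720; DTI 34.2% ≤ 36%; LTV 80.1% ≤ 85%; reserves 16.4 ≥ 4 mo → does not qualify.
Option B: score 631 ≥ 620; DTI 34.2% ≤ 43%; LTV 80.1% ≤ 95% → qualifies.

Option B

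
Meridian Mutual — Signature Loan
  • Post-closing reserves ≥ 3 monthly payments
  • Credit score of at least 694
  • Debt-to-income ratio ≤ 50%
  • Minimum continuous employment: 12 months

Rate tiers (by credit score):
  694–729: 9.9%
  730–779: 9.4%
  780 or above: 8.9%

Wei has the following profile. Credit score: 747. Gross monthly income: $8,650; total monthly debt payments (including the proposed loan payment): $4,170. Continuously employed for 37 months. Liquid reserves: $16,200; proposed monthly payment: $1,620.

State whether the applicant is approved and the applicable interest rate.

Credit score 747 ≥ 694 (meets minimum)
Debt-to-income = 4,170/8,650 = 48.2% — meets 50% limit
Reserves: 16,200 ÷ 1,620 = 10.0 months (meets 3-month minimum)
Employment 37 ≥ 12 months
All requirements met. Score 747 falls in the 730–779 tier → 9.4%.

Approved at 9.4%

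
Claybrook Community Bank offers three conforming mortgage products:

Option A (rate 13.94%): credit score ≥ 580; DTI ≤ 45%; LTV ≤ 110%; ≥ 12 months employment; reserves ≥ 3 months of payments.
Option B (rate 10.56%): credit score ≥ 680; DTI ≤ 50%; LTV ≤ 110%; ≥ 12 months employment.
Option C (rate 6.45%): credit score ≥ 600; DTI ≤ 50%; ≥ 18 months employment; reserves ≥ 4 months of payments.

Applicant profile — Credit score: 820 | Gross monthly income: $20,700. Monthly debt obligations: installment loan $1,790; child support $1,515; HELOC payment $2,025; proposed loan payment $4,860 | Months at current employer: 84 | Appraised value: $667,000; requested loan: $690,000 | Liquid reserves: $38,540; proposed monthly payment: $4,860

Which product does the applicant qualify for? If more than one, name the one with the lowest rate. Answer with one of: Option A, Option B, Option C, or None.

Total debts = (1,790 + 1,515 + 2,025 + 4,860) = 10,190; DTI = 10,190/20,700 = 49.2%.
LTV = 690,000/667,000 = 103.4%.
Reserves = 38,540/4,860 = 7.9 months.
Option A: score 820 ≥ 580; DTI 49.2% > 45%; LTV 103.4% ≤ 110%; employment 84 ≥ 12 mo; reserves 7.9 ≥ 3 mo → does not qualify.
Option B: score 820 ≥ 680; DTI 49.2% ≤ 50%; LTV 103.4% ≤ 110%; employment 84 ≥ 12 mo → qualifies.
Option C: score 820 ≥ 600; DTI 49.2% ≤ 50%; employment 84 ≥ 18 mo; reserves 7.9 ≥ 4 mo → qualifies.
Qualifying: Option B, Option C. Lowest rate is 6.45% → Option C.

Option C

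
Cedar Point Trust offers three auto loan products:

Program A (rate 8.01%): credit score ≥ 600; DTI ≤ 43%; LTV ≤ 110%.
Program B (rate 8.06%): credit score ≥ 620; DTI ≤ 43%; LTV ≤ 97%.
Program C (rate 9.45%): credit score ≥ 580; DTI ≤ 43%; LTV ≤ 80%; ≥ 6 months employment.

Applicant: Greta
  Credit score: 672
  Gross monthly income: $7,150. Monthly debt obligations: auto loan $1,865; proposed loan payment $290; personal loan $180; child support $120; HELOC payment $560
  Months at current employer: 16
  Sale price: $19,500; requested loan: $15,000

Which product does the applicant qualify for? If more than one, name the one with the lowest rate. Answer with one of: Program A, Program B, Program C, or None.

Program A

Total debts = (1,865 + 290 + 180 + 120 + 560) = 3,015; DTI = 3,015/7,150 = 42.2%.
LTV = 15,000/19,500 = 76.9%.
Program A: score 672 ≥ 600; DTI 42.2% ≤ 43%; LTV 76.9% ≤ 110% → qualifies.
Program B: score 672 ≥ 620; DTI 42.2% ≤ 43%; LTV 76.9% ≤ 97% → qualifies.
Program C: score 672 ≥ 580; DTI 42.2% ≤ 43%; LTV 76.9% ≤ 80%; employment 16 ≥ 6 mo → qualifies.
Qualifying: Program A, Program B, Program C. Lowest rate is 8.01% → Program A.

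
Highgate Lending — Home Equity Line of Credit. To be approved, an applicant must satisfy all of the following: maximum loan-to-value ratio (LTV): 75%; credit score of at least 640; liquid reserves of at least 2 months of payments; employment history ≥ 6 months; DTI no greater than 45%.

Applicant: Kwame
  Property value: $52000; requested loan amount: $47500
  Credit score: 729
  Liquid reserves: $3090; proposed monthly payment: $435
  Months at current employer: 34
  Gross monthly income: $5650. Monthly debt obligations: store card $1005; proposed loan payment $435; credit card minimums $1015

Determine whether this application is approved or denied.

LTV: 47,500 ÷ 52,000 = 91.3%, exceeds 75% cap
Credit score 729 ≥ 640 (meets)
Liquid reserves cover 3,090/435 = 7.1 months — ≥ 2 required
Employment 34 ≥ 6 months
Total monthly debts = (1,005 + 435 + 1,015) = 2,455. DTI = 2,455/5,650 = 43.5% ≤ 45%
Fails on LTV.

Denied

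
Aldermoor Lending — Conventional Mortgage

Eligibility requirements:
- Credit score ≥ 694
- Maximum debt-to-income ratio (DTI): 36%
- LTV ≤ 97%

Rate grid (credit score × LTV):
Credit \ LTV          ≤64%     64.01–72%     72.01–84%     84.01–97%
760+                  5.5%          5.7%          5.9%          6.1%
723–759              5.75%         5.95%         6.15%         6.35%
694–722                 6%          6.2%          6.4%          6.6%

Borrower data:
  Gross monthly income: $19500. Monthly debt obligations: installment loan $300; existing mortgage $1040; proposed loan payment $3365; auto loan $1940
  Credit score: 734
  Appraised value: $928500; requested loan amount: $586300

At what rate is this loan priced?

5.75%

Credit score 734 ≥ 694; Total monthly debts = (300 + 1,040 + 3,365 + 1,940) = 6,645. Debt-to-income = 6,645/19,500 = 34.1% — meets 36% limit
LTV = 586,300/928,500 = 63.1% ≤ 97%
Row: 734 falls in 723–759. Column: 63.1% falls in ≤64%. Rate = 5.75%.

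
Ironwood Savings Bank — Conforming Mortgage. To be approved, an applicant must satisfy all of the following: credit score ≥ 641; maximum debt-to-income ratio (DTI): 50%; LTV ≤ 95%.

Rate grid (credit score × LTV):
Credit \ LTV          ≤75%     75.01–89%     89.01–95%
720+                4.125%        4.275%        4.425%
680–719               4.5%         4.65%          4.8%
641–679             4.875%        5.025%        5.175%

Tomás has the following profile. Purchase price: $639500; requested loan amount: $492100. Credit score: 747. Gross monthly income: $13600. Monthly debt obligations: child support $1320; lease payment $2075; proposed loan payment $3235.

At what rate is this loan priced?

4.275%

Credit score 747 ≥ 641; Total monthly debts = (1,320 + 2,075 + 3,235) = 6,630. DTI = 6,630/13,600 = 48.8% ≤ 50%
LTV: 492,100 ÷ 639,500 = 77%, within 95% cap
Score 747 is in the 720+ band; LTV 77% is in the 75.01–89% band → 4.275%.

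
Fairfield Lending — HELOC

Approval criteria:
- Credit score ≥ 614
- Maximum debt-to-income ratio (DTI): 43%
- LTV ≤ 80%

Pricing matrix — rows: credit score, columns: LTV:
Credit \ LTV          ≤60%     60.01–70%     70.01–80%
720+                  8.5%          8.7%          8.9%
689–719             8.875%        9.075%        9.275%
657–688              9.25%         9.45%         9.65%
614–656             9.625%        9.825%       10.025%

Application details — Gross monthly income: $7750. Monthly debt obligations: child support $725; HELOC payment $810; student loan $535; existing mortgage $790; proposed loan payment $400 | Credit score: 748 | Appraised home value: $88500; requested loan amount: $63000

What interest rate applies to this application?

8.9%

Credit score 748 ≥ 614; Total monthly debts = (725 + 810 + 535 + 790 + 400) = 3,260. Debt-to-income = 3,260/7,750 = 42.1% — meets 43% limit
Loan-to-value = 63,000/88,500 = 71.2% — pass (80% max)
Row: 748 falls in 720+. Column: 71.2% falls in 70.01–80%. Rate = 8.9%.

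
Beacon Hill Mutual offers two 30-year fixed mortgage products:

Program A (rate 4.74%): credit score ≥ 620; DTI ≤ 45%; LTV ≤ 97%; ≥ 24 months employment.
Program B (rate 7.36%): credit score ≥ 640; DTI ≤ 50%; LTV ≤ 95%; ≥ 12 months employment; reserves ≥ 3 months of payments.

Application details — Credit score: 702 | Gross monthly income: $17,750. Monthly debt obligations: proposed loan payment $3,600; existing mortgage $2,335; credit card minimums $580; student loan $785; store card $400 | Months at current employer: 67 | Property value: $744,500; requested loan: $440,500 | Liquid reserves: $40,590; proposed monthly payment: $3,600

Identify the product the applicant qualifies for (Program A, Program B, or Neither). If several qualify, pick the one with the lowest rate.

Total debts = (3,600 + 2,335 + 580 + 785 + 400) = 7,700; DTI = 7,700/17,750 = 43.4%.
LTV = 440,500/744,500 = 59.2%.
Reserves = 40,590/3,600 = 11.3 months.
Program A: score 702 ≥ 620; DTI 43.4% ≤ 45%; LTV 59.2% ≤ 97%; employment 67 ≥ 24 mo → qualifies.
Program B: score 702 ≥ 640; DTI 43.4% ≤ 50%; LTV 59.2% ≤ 95%; employment 67 ≥ 12 mo; reserves 11.3 ≥ 3 mo → qualifies.
Qualifying: Program A, Program B. Lowest rate is 4.74% → Program A.

Program A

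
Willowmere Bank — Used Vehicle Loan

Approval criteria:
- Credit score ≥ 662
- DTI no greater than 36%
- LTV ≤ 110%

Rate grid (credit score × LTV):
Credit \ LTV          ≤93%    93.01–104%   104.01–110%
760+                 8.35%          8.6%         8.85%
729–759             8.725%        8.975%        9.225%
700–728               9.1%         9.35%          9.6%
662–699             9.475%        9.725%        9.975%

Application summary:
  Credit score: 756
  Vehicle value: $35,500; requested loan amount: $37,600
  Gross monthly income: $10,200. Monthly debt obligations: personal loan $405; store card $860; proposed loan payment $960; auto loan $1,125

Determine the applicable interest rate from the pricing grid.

Credit score 756 ≥ 662; Total monthly debts = (405 + 860 + 960 + 1,125) = 3,350. Debt-to-income = 3,350/10,200 = 32.8% — meets 36% limit
LTV: 37,600 ÷ 35,500 = 105.9%, within 110% cap
Credit 756 → row 729–759; LTV 105.9% → column 104.01–110%. Grid cell → 9.225%.

9.225%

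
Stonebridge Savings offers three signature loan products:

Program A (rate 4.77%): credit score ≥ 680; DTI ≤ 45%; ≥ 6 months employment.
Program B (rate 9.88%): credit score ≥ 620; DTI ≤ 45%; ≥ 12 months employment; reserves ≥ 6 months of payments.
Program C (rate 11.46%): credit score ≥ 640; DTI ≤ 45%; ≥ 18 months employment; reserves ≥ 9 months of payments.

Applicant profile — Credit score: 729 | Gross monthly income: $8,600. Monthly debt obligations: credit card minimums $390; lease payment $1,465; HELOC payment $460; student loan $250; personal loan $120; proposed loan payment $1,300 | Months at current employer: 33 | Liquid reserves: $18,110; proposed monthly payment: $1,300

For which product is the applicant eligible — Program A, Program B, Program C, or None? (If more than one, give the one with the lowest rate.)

Total debts = (390 + 1,465 + 460 + 250 + 120 + 1,300) = 3,985; DTI = 3,985/8,600 = 46.3%.
Reserves = 18,110/1,300 = 13.9 months.
Program A: score 729 ≥ 680; DTI 46.3% > 45%; employment 33 ≥ 6 mo → does not qualify.
Program B: score 729 ≥ 620; DTI 46.3% > 45%; employment 33 ≥ 12 mo; reserves 13.9 ≥ 6 mo → does not qualify.
Program C: score 729 ≥ 640; DTI 46.3% > 45%; employment 33 ≥ 18 mo; reserves 13.9 ≥ 9 mo → does not qualify.

None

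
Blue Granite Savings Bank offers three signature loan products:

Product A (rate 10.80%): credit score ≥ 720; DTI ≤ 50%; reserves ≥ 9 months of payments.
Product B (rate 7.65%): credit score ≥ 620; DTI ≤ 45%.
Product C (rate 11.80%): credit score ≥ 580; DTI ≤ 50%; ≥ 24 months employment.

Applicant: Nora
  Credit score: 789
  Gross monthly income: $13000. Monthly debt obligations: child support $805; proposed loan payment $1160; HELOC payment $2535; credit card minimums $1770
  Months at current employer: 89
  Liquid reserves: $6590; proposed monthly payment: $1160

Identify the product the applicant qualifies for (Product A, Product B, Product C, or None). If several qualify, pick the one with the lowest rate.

Total debts = (805 + 1,160 + 2,535 + 1,770) = 6,270; DTI = 6,270/13,000 = 48.2%.
Reserves = 6,590/1,160 = 5.7 months.
Product A: score 789 ≥ 720; DTI 48.2% ≤ 50%; reserves 5.7 < 9 mo → does not qualify.
Product B: score 789 ≥ 620; DTI 48.2% > 45% → does not qualify.
Product C: score 789 ≥ 580; DTI 48.2% ≤ 50%; employment 89 ≥ 24 mo → qualifies.

Product C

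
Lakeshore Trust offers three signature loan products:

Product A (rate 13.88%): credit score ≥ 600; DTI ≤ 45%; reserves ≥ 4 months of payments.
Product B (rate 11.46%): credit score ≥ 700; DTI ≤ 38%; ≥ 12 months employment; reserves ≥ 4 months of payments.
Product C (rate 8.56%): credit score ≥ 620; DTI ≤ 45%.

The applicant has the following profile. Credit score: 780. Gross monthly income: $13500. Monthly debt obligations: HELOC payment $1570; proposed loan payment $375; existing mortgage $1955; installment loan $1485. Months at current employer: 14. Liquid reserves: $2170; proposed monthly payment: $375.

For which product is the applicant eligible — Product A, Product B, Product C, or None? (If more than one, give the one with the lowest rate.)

Product C

Total debts = (1,570 + 375 + 1,955 + 1,485) = 5,385; DTI = 5,385/13,500 = 39.9%.
Reserves = 2,170/375 = 5.8 months.
Product A: score 780 ≥ 600; DTI 39.9% ≤ 45%; reserves 5.8 ≥ 4 mo → qualifies.
Product B: score 780 ≥ 700; DTI 39.9% > 38%; employment 14 ≥ 12 mo; reserves 5.8 ≥ 4 mo → does not qualify.
Product C: score 780 ≥ 620; DTI 39.9% ≤ 45% → qualifies.
Qualifying: Product A, Product C. Lowest rate is 8.56% → Product C.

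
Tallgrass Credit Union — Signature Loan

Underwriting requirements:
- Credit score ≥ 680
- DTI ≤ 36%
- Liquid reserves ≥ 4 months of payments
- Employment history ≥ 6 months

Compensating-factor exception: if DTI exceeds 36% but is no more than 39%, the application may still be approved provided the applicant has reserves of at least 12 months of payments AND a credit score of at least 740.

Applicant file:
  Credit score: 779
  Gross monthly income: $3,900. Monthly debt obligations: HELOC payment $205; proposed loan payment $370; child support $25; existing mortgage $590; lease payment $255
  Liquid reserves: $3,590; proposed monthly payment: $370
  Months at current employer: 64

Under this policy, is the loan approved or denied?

Credit score 779 ≥ 680 (meets base)
Total debts = (205 + 370 + 25 + 590 + 255) = 1,445. DTI: 1,445 ÷ 3,900 = 37.1%, over the 36% base limit.
Reserves: 3,590 ÷ 370 = 9.7 months (meets 4-month minimum)
Employment 64 ≥ 6 months
DTI 37.1% is within the 36%–39% exception band; checking compensating factors.
Override check — reserves: 9.7 mo (short of 12); score: 779 (ok).
Override conditions not both satisfied; exception does not apply.

Denied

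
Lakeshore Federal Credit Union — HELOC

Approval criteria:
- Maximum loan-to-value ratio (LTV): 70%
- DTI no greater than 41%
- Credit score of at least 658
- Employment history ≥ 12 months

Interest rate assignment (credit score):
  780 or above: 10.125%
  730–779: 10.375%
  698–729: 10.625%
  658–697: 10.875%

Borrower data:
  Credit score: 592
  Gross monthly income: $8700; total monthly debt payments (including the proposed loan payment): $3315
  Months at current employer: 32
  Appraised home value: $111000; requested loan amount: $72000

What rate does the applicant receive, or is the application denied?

Denied

Credit score 592 < 658 (below minimum)
Debt-to-income = 3,315/8,700 = 38.1% — meets 41% limit
Employment 32 ≥ 12 months
Loan-to-value = 72,000/111,000 = 64.9% — pass (70% max)
Not all requirements met → denied.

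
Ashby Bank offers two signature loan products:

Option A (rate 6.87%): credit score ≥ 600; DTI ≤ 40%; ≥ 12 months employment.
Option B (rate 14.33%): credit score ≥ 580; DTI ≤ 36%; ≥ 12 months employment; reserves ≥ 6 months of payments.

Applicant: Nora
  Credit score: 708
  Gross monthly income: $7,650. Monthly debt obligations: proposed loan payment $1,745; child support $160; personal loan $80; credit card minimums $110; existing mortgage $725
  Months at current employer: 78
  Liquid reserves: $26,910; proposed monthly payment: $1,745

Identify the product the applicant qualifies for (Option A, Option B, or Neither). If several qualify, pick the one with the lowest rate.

Total debts = (1,745 + 160 + 80 + 110 + 725) = 2,820; DTI = 2,820/7,650 = 36.9%.
Reserves = 26,910/1,745 = 15.4 months.
Option A: score 708 ≥ 600; DTI 36.9% ≤ 40%; employment 78 ≥ 12 mo → qualifies.
Option B: score 708 ≥ 580; DTI 36.9% > 36%; employment 78 ≥ 12 mo; reserves 15.4 ≥ 6 mo → does not qualify.

Option A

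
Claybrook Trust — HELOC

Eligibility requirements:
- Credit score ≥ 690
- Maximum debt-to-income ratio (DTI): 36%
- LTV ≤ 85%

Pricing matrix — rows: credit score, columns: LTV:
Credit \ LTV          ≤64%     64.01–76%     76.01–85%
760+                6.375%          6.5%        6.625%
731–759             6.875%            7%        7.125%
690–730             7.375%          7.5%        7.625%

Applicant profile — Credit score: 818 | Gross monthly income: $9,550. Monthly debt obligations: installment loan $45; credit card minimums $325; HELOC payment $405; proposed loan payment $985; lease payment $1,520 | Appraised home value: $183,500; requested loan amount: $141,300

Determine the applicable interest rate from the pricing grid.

Credit score 818 ≥ 690; Total monthly debts = (45 + 325 + 405 + 985 + 1,520) = 3,280. Debt-to-income = 3,280/9,550 = 34.3% — meets 36% limit
LTV = 141,300/183,500 = 77% ≤ 85%
Credit 818 → row 760+; LTV 77% → column 76.01–85%. Grid cell → 6.625%.

6.625%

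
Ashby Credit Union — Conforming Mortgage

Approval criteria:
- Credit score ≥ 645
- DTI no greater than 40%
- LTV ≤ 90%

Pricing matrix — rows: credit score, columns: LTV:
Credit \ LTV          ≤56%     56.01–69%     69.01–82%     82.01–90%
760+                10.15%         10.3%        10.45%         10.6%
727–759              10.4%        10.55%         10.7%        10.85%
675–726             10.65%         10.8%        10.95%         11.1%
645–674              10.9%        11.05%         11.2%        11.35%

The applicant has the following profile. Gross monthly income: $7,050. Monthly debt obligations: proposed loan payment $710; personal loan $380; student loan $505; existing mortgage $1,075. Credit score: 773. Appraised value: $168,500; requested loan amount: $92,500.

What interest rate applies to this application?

Credit score 773 ≥ 645; Total monthly debts = (710 + 380 + 505 + 1,075) = 2,670. DTI: 2,670 ÷ 7,050 = 37.9%, within the 40% cap
LTV = 92,500/168,500 = 54.9% ≤ 90%
Score 773 is in the 760+ band; LTV 54.9% is in the ≤56% band → 10.15%.

10.15%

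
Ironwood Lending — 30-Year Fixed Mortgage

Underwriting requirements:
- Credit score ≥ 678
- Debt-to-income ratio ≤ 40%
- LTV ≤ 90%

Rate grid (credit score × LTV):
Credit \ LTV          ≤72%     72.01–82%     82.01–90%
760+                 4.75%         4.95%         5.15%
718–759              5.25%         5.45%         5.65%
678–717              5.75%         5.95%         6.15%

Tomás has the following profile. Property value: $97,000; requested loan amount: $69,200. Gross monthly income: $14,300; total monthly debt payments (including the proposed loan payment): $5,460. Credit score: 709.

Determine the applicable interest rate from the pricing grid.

5.75%

Credit score 709 ≥ 678; DTI = 5,460/14,300 = 38.2% ≤ 40%
Loan-to-value = 69,200/97,000 = 71.3% — pass (90% max)
Score 709 is in the 678–717 band; LTV 71.3% is in the ≤72% band → 5.75%.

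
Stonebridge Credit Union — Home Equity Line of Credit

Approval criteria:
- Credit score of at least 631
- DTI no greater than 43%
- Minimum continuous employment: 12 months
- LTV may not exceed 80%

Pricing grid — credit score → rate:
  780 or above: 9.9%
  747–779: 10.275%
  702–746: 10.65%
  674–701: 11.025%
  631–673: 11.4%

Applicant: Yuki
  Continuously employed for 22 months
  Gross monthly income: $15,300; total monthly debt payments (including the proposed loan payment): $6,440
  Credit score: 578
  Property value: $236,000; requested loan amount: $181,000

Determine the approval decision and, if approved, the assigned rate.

Credit score 578 < 631 (below minimum)
DTI: 6,440 ÷ 15,300 = 42.1%, within the 43% cap
Employment 22 ≥ 12 months
LTV = 181,000/236,000 = 76.7% ≤ 80%
Not all requirements met → denied.

Denied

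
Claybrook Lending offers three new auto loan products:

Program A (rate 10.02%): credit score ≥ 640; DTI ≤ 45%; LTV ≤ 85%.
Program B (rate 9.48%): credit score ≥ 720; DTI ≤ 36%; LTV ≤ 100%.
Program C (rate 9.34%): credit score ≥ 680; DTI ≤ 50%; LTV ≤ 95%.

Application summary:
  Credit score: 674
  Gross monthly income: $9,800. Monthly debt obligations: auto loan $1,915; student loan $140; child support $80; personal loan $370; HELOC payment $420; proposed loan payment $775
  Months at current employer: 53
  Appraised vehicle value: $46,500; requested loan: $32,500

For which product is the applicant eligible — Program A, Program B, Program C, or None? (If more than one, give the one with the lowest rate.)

Program A

Total debts = (1,915 + 140 + 80 + 370 + 420 + 775) = 3,700; DTI = 3,700/9,800 = 37.8%.
LTV = 32,500/46,500 = 69.9%.
Program A: score 674 ≥ 640; DTI 37.8% ≤ 45%; LTV 69.9% ≤ 85% → qualifies.
Program B: score 674 < 720; DTI 37.8% > 36%; LTV 69.9% ≤ 100% → does not qualify.
Program C: score 674 < 680; DTI 37.8% ≤ 50%; LTV 69.9% ≤ 95% → does not qualify.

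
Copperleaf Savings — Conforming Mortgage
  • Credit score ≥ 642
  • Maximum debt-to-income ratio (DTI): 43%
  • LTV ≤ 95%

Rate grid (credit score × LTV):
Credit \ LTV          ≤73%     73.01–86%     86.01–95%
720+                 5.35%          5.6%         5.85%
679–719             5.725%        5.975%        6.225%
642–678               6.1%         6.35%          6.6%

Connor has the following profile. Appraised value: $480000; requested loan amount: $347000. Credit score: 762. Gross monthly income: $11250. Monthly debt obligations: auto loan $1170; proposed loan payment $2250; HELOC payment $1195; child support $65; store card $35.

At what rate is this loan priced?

5.35%

Credit score 762 ≥ 642; Total monthly debts = (1,170 + 2,250 + 1,195 + 65 + 35) = 4,715. Debt-to-income = 4,715/11,250 = 41.9% — meets 43% limit
LTV: 347,000 ÷ 480,000 = 72.3%, within 95% cap
Row: 762 falls in 720+. Column: 72.3% falls in ≤73%. Rate = 5.35%.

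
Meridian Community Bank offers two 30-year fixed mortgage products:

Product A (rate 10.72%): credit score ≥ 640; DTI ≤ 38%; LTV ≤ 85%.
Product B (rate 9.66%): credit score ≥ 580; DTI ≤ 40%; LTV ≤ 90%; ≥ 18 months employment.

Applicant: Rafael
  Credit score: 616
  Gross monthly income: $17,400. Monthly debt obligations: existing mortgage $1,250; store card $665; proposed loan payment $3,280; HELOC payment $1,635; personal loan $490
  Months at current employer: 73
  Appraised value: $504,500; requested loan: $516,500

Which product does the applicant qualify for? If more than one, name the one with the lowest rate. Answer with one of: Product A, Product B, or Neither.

Total debts = (1,250 + 665 + 3,280 + 1,635 + 490) = 7,320; DTI = 7,320/17,400 = 42.1%.
LTV = 516,500/504,500 = 102.4%.
Product A: score 616 < 640; DTI 42.1% > 38%; LTV 102.4% > 85% → does not qualify.
Product B: score 616 ≥ 580; DTI 42.1% > 40%; LTV 102.4% > 90%; employment 73 ≥ 18 mo → does not qualify.

Neither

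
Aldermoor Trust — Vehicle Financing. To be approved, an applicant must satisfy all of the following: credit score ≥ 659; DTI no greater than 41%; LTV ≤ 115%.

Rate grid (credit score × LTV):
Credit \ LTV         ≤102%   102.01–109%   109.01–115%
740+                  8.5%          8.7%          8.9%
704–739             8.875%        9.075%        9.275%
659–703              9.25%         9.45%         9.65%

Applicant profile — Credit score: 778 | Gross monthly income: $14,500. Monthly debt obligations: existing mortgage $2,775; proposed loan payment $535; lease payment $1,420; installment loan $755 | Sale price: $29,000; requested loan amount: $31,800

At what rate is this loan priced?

8.9%

Credit score 778 ≥ 659; Total monthly debts = (2,775 + 535 + 1,420 + 755) = 5,485. DTI = 5,485/14,500 = 37.8% ≤ 41%
Loan-to-value = 31,800/29,000 = 109.7% — pass (115% max)
Score 778 is in the 740+ band; LTV 109.7% is in the 109.01–115% band → 8.9%.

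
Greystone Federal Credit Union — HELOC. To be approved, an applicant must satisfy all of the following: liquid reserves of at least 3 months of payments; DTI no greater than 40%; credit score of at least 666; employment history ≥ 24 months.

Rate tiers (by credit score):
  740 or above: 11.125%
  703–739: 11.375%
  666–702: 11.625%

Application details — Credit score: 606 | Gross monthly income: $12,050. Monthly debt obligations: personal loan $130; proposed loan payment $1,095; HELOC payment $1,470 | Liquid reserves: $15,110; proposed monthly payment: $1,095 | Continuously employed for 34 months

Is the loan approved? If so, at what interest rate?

Credit score 606 < 666 (below minimum)
Total monthly debts = (130 + 1,095 + 1,470) = 2,695. DTI = 2,695/12,050 = 22.4% ≤ 40%
Liquid reserves cover 15,110/1,095 = 13.8 months — ≥ 3 required
Employment 34 ≥ 24 months
Not all requirements met → denied.

Denied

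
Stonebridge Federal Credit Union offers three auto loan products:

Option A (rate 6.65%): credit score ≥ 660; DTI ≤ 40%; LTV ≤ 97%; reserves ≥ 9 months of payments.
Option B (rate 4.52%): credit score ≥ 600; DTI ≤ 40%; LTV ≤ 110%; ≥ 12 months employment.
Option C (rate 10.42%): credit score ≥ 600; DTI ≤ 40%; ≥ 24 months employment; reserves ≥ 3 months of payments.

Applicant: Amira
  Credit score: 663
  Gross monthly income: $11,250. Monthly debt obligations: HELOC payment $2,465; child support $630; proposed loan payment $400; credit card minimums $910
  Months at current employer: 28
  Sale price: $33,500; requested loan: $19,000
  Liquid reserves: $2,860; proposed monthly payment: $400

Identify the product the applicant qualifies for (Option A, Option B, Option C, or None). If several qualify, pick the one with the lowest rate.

Total debts = (2,465 + 630 + 400 + 910) = 4,405; DTI = 4,405/11,250 = 39.2%.
LTV = 19,000/33,500 = 56.7%.
Reserves = 2,860/400 = 7.2 months.
Option A: score 663 ≥ 660; DTI 39.2% ≤ 40%; LTV 56.7% ≤ 97%; reserves 7.2 < 9 mo → does not qualify.
Option B: score 663 ≥ 600; DTI 39.2% ≤ 40%; LTV 56.7% ≤ 110%; employment 28 ≥ 12 mo → qualifies.
Option C: score 663 ≥ 600; DTI 39.2% ≤ 40%; employment 28 ≥ 24 mo; reserves 7.2 ≥ 3 mo → qualifies.
Qualifying: Option B, Option C. Lowest rate is 4.52% → Option B.

Option B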